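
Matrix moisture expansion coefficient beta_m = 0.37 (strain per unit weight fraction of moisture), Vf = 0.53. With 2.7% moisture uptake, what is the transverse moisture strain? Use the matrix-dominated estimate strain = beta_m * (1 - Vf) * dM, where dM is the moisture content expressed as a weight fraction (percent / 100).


dM = 2.7/100 = 0.027
strain = beta_m * (1-Vf) * dM = 0.37 * 0.47 * 0.027 = 0.0046953

0.0046953


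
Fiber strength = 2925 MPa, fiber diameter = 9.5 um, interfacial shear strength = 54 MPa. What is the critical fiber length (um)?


Lc = sigma_f * d / (2 * tau_i) = 2925 * 9.5 / (2 * 54) = 257.3 um

257.3 um


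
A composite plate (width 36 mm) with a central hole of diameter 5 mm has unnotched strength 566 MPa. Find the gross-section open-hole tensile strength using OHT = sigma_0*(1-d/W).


OHT = sigma_0*(1-d/W) = 566*(1-5/36) = 487.4 MPa

487.4 MPa


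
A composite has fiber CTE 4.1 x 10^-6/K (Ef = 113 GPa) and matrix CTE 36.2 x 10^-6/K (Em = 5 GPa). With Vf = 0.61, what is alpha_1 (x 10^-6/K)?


E1 = Ef*Vf + Em*(1-Vf) = 70.88
alpha_1 = (alpha_f*Ef*Vf + alpha_m*Em*(1-Vf))/E1 = 4.98 x 10^-6/K

4.98 x 10^-6/K


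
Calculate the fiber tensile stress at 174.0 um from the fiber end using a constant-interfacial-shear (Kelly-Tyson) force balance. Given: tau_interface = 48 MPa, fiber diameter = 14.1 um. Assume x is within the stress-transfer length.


Force balance: sigma_f * (pi*d^2/4) = tau * (pi*d) * x  ->  sigma_f = 4 * tau * x / d
sigma_f = 4 * 48 * 174.0 / 14.1 = 2369.4 MPa

2369.4 MPa


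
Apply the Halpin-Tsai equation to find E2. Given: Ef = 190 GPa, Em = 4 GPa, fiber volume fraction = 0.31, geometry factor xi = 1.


eta = (Ef/Em - 1)/(Ef/Em + xi) = (47.5 - 1)/(47.5 + 1) = 0.9588
E2 = Em*(1+xi*eta*Vf)/(1-eta*Vf) = 7.38 GPa

7.38 GPa


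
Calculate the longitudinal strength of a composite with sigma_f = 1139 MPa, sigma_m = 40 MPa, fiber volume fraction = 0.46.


sigma_1 = sigma_f*Vf + sigma_m*(1-Vf) = 1139*0.46 + 40*0.54 = 545.5 MPa

545.5 MPa


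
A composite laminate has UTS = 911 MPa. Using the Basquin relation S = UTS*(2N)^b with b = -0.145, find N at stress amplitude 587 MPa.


N = 0.5 * (S/UTS)^(1/b) = 0.5 * (587/911)^(1/-0.145) = 10.3606 cycles

10.3606 cycles


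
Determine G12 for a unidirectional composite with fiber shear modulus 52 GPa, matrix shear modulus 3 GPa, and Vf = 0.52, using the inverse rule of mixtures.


1/G12 = Vf/Gf + (1-Vf)/Gm = 0.52/52 + 0.48/3
G12 = 5.88 GPa

5.88 GPa


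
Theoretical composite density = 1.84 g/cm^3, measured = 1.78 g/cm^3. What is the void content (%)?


Void% = (rho_theo - rho_actual)/rho_theo * 100 = (1.84 - 1.78)/1.84 * 100 = 3.26%

3.26%


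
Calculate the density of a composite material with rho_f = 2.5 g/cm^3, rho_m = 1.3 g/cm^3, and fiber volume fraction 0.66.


rho_c = rho_f*Vf + rho_m*(1-Vf) = 2.5*0.66 + 1.3*0.34 = 2.092 g/cm^3

2.092 g/cm^3


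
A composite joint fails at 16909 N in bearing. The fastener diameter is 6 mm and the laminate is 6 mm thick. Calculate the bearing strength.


sigma_br = F/(d*h) = 16909/(6*6) = 469.7 MPa

469.7 MPa


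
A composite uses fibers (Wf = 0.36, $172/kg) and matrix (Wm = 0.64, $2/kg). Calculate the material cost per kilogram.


Cost = cost_f*Wf + cost_m*Wm = 172*0.36 + 2*0.64 = $63.2/kg

$63.2/kg


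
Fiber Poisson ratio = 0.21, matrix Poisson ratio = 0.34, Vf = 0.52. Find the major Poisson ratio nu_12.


nu_12 = nu_f*Vf + nu_m*(1-Vf) = 0.21*0.52 + 0.34*0.48 = 0.2724

0.2724


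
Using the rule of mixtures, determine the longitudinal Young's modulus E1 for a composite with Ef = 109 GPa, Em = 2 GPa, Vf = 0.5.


E1 = Ef*Vf + Em*(1-Vf) = 109*0.5 + 2*0.5 = 55.5 GPa

55.5 GPa


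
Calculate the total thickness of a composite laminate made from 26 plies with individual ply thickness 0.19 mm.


h = n * t_ply = 26 * 0.19 = 4.94 mm

4.94 mm


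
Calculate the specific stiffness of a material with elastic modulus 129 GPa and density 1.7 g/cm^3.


Specific stiffness = E/rho = 129/1.7 = 75.9 GPa/(g/cm^3)

75.9 GPa/(g/cm^3)


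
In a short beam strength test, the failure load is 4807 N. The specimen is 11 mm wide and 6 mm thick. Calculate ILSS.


ILSS = 3F/(4bh) = 3*4807/(4*11*6) = 54.63 MPa

54.63 MPa


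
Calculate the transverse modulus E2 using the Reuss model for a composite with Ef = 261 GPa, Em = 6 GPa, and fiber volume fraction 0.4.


1/E2 = Vf/Ef + (1-Vf)/Em = 0.4/261 + 0.6/6
E2 = 9.85 GPa

9.85 GPa


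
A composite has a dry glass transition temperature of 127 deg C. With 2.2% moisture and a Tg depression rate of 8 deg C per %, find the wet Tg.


Tg_wet = Tg_dry - k*moisture = 127 - 8*2.2 = 109.4 deg C

109.4 deg C


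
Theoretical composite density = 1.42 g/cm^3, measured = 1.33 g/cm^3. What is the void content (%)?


Void% = (rho_theo - rho_actual)/rho_theo * 100 = (1.42 - 1.33)/1.42 * 100 = 6.34%

6.34%


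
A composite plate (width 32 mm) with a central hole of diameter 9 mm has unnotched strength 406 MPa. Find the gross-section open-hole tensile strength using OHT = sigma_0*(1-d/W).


OHT = sigma_0*(1-d/W) = 406*(1-9/32) = 291.8 MPa

291.8 MPa


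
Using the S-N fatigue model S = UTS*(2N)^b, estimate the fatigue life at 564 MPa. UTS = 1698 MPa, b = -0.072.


N = 0.5 * (S/UTS)^(1/b) = 0.5 * (564/1698)^(1/-0.072) = 2.2233e+06 cycles

2.2233e+06 cycles


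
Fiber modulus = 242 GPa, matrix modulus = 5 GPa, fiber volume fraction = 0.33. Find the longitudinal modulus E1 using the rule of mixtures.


E1 = Ef*Vf + Em*(1-Vf) = 242*0.33 + 5*0.67 = 83.21 GPa

83.21 GPa


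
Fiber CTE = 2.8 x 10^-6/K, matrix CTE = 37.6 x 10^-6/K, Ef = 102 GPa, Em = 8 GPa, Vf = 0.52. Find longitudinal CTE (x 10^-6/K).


E1 = Ef*Vf + Em*(1-Vf) = 56.88
alpha_1 = (alpha_f*Ef*Vf + alpha_m*Em*(1-Vf))/E1 = 5.15 x 10^-6/K

5.15 x 10^-6/K


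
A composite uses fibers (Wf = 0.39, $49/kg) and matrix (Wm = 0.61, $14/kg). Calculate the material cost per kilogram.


Cost = cost_f*Wf + cost_m*Wm = 49*0.39 + 14*0.61 = $27.65/kg

$27.65/kg


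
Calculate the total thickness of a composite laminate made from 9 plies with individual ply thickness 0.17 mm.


h = n * t_ply = 9 * 0.17 = 1.53 mm

1.53 mm


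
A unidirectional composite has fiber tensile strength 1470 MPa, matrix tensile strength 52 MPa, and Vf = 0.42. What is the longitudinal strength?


sigma_1 = sigma_f*Vf + sigma_m*(1-Vf) = 1470*0.42 + 52*0.58 = 647.6 MPa

647.6 MPa


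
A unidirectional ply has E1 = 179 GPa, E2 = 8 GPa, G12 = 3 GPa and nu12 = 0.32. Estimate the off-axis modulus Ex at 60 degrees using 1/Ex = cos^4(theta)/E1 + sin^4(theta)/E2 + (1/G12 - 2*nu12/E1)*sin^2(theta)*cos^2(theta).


cos^4(60) = 0.0625, sin^4(60) = 0.5625, sin^2(60)*cos^2(60) = 0.1875
1/G12 - 2*nu12/E1 = 1/3 - 2*0.32/179 = 0.329758 GPa^-1
1/Ex = 0.0625/179 + 0.5625/8 + 0.329758*0.1875 = 0.1324913 GPa^-1
Ex = 7.55 GPa

7.55 GPa


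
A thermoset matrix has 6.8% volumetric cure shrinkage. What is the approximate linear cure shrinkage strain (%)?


Linear shrinkage ≈ vol_shrink/3 = 6.8/3 = 2.267%

2.267%


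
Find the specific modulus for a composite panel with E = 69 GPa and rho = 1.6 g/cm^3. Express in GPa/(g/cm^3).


Specific stiffness = E/rho = 69/1.6 = 43.1 GPa/(g/cm^3)

43.1 GPa/(g/cm^3)


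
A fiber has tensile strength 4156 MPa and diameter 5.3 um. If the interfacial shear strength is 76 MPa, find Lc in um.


Lc = sigma_f * d / (2 * tau_i) = 4156 * 5.3 / (2 * 76) = 144.9 um

144.9 um


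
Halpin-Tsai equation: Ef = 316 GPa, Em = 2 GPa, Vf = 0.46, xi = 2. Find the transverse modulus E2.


eta = (Ef/Em - 1)/(Ef/Em + xi) = (158.0 - 1)/(158.0 + 2) = 0.9813
E2 = Em*(1+xi*eta*Vf)/(1-eta*Vf) = 6.94 GPa

6.94 GPa


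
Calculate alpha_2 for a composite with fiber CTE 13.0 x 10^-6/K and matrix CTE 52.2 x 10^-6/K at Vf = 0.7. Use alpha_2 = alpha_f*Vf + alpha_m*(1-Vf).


alpha_2 = alpha_f*Vf + alpha_m*(1-Vf) = 13.0*0.7 + 52.2*0.3 = 24.8 x 10^-6/K

24.8 x 10^-6/K


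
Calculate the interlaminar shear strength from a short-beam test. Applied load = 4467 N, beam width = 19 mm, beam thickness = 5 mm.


ILSS = 3F/(4bh) = 3*4467/(4*19*5) = 35.27 MPa

35.27 MPa


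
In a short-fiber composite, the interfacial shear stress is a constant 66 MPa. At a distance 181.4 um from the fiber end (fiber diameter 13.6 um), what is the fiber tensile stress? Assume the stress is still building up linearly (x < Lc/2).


Force balance: sigma_f * (pi*d^2/4) = tau * (pi*d) * x  ->  sigma_f = 4 * tau * x / d
sigma_f = 4 * 66 * 181.4 / 13.6 = 3521.3 MPa

3521.3 MPa


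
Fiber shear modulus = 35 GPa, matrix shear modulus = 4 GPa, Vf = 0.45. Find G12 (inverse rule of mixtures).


1/G12 = Vf/Gf + (1-Vf)/Gm = 0.45/35 + 0.55/4
G12 = 6.65 GPa

6.65 GPa


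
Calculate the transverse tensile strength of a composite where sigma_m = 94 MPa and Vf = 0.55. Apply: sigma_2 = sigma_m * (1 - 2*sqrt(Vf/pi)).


factor = 1 - 2*sqrt(0.55/pi) = 0.1632
sigma_2 = 94 * 0.1632 = 15.34 MPa

15.34 MPa


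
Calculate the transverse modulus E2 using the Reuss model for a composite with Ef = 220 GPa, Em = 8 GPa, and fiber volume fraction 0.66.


1/E2 = Vf/Ef + (1-Vf)/Em = 0.66/220 + 0.34/8
E2 = 21.98 GPa

21.98 GPa


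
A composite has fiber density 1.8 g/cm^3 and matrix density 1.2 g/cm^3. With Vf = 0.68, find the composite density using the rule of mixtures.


rho_c = rho_f*Vf + rho_m*(1-Vf) = 1.8*0.68 + 1.2*0.32 = 1.608 g/cm^3

1.608 g/cm^3


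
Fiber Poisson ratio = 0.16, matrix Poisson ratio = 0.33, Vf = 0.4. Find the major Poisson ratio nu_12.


nu_12 = nu_f*Vf + nu_m*(1-Vf) = 0.16*0.4 + 0.33*0.6 = 0.262

0.262


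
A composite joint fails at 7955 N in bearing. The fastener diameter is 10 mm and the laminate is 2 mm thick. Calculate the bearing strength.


sigma_br = F/(d*h) = 7955/(10*2) = 397.8 MPa

397.8 MPa


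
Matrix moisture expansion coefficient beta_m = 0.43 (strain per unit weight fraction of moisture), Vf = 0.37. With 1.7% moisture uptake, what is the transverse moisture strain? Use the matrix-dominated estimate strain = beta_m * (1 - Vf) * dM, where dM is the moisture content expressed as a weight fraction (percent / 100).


dM = 1.7/100 = 0.017
strain = beta_m * (1-Vf) * dM = 0.43 * 0.63 * 0.017 = 0.0046053

0.0046053


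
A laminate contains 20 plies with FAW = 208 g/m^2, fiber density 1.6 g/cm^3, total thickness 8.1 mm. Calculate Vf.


Vf = n * FAW / (rho_f * h * 1000) = 20 * 208 / (1.6 * 8.1 * 1000) = 0.321

0.321


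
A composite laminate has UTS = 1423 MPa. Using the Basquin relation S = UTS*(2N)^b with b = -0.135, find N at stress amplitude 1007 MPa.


N = 0.5 * (S/UTS)^(1/b) = 0.5 * (1007/1423)^(1/-0.135) = 6.4771 cycles

6.4771 cycles


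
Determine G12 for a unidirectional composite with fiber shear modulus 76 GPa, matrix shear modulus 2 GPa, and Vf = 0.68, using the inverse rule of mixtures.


1/G12 = Vf/Gf + (1-Vf)/Gm = 0.68/76 + 0.32/2
G12 = 5.92 GPa

5.92 GPa


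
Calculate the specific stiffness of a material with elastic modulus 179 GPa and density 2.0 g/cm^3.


Specific stiffness = E/rho = 179/2.0 = 89.5 GPa/(g/cm^3)

89.5 GPa/(g/cm^3)


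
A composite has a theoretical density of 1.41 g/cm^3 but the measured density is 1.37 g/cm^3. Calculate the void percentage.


Void% = (rho_theo - rho_actual)/rho_theo * 100 = (1.41 - 1.37)/1.41 * 100 = 2.84%

2.84%


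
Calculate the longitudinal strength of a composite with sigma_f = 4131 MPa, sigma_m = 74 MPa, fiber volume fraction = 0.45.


sigma_1 = sigma_f*Vf + sigma_m*(1-Vf) = 4131*0.45 + 74*0.55 = 1899.7 MPa

1899.7 MPa


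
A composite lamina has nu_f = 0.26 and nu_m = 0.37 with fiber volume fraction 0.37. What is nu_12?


nu_12 = nu_f*Vf + nu_m*(1-Vf) = 0.26*0.37 + 0.37*0.63 = 0.3293

0.3293


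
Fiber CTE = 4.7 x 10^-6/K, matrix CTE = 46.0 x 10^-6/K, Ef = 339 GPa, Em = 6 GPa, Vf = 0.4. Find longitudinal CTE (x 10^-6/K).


E1 = Ef*Vf + Em*(1-Vf) = 139.2
alpha_1 = (alpha_f*Ef*Vf + alpha_m*Em*(1-Vf))/E1 = 5.77 x 10^-6/K

5.77 x 10^-6/K


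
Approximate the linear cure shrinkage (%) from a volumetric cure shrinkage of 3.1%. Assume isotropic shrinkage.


Linear shrinkage ≈ vol_shrink/3 = 3.1/3 = 1.033%

1.033%


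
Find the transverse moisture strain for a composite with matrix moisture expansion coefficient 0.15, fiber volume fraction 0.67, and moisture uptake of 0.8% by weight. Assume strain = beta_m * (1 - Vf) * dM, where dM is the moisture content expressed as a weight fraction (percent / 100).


dM = 0.8/100 = 0.008
strain = beta_m * (1-Vf) * dM = 0.15 * 0.33 * 0.008 = 0.000396

0.000396


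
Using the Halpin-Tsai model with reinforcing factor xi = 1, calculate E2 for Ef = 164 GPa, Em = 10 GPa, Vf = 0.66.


eta = (Ef/Em - 1)/(Ef/Em + xi) = (16.4 - 1)/(16.4 + 1) = 0.8851
E2 = Em*(1+xi*eta*Vf)/(1-eta*Vf) = 38.09 GPa

38.09 GPa


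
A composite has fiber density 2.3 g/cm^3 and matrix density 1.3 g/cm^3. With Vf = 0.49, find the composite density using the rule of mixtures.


rho_c = rho_f*Vf + rho_m*(1-Vf) = 2.3*0.49 + 1.3*0.51 = 1.79 g/cm^3

1.79 g/cm^3


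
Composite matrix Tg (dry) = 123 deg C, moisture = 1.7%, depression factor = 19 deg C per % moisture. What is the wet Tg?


Tg_wet = Tg_dry - k*moisture = 123 - 19*1.7 = 90.7 deg C

90.7 deg C


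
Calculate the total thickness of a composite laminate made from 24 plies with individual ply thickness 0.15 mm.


h = n * t_ply = 24 * 0.15 = 3.6 mm

3.6 mm


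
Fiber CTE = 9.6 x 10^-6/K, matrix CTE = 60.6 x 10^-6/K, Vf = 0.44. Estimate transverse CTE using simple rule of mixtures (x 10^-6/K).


alpha_2 = alpha_f*Vf + alpha_m*(1-Vf) = 9.6*0.44 + 60.6*0.56 = 38.2 x 10^-6/K

38.2 x 10^-6/K


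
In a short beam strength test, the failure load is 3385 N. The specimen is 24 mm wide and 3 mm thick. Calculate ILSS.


ILSS = 3F/(4bh) = 3*3385/(4*24*3) = 35.26 MPa

35.26 MPa


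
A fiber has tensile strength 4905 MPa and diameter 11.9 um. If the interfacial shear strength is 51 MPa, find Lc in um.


Lc = sigma_f * d / (2 * tau_i) = 4905 * 11.9 / (2 * 51) = 572.3 um

572.3 um


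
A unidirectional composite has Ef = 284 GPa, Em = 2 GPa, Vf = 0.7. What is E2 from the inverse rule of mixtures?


1/E2 = Vf/Ef + (1-Vf)/Em = 0.7/284 + 0.3/2
E2 = 6.56 GPa

6.56 GPa


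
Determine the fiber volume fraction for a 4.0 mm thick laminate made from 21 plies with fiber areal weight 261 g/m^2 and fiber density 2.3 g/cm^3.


Vf = n * FAW / (rho_f * h * 1000) = 21 * 261 / (2.3 * 4.0 * 1000) = 0.5958

0.5958


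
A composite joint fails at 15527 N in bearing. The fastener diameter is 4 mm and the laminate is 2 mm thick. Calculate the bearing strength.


sigma_br = F/(d*h) = 15527/(4*2) = 1940.9 MPa

1940.9 MPa


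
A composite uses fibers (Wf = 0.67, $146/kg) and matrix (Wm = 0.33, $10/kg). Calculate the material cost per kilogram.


Cost = cost_f*Wf + cost_m*Wm = 146*0.67 + 10*0.33 = $101.12/kg

$101.12/kg


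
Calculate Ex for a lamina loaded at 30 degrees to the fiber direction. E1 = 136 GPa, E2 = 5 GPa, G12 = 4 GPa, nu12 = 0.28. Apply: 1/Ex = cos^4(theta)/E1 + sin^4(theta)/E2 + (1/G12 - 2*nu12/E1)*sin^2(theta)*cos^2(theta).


cos^4(30) = 0.5625, sin^4(30) = 0.0625, sin^2(30)*cos^2(30) = 0.1875
1/G12 - 2*nu12/E1 = 1/4 - 2*0.28/136 = 0.245882 GPa^-1
1/Ex = 0.5625/136 + 0.0625/5 + 0.245882*0.1875 = 0.062739 GPa^-1
Ex = 15.94 GPa

15.94 GPa


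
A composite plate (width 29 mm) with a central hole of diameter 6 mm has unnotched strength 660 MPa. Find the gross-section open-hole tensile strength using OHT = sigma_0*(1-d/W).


OHT = sigma_0*(1-d/W) = 660*(1-6/29) = 523.4 MPa

523.4 MPa


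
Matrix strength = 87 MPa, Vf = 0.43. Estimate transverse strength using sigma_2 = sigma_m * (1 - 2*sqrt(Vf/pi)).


factor = 1 - 2*sqrt(0.43/pi) = 0.2601
sigma_2 = 87 * 0.2601 = 22.63 MPa

22.63 MPa


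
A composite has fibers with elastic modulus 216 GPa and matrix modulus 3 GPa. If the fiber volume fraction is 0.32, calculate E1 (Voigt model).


E1 = Ef*Vf + Em*(1-Vf) = 216*0.32 + 3*0.68 = 71.16 GPa

71.16 GPa


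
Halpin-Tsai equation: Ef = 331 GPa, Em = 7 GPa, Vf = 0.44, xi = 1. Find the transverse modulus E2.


eta = (Ef/Em - 1)/(Ef/Em + xi) = (47.2857 - 1)/(47.2857 + 1) = 0.9586
E2 = Em*(1+xi*eta*Vf)/(1-eta*Vf) = 17.21 GPa

17.21 GPa


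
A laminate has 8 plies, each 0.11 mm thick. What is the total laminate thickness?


h = n * t_ply = 8 * 0.11 = 0.88 mm

0.88 mm


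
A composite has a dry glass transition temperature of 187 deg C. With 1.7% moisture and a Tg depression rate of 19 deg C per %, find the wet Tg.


Tg_wet = Tg_dry - k*moisture = 187 - 19*1.7 = 154.7 deg C

154.7 deg C


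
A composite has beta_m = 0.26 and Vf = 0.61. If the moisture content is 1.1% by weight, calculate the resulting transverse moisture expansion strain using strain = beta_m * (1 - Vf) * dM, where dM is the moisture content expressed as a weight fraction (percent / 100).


dM = 1.1/100 = 0.011
strain = beta_m * (1-Vf) * dM = 0.26 * 0.39 * 0.011 = 0.0011154

0.0011154


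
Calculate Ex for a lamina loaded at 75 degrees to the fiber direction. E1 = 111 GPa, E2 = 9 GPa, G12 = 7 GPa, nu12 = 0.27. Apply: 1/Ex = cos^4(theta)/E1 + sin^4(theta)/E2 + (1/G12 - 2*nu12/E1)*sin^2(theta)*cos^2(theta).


cos^4(75) = 0.004487, sin^4(75) = 0.870513, sin^2(75)*cos^2(75) = 0.0625
1/G12 - 2*nu12/E1 = 1/7 - 2*0.27/111 = 0.137992 GPa^-1
1/Ex = 0.004487/111 + 0.870513/9 + 0.137992*0.0625 = 0.1053886 GPa^-1
Ex = 9.49 GPa

9.49 GPa


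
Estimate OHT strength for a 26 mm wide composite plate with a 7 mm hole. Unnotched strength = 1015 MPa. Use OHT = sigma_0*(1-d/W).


OHT = sigma_0*(1-d/W) = 1015*(1-7/26) = 741.7 MPa

741.7 MPa


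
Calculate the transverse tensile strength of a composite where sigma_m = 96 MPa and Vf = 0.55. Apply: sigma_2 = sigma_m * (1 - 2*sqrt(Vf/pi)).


factor = 1 - 2*sqrt(0.55/pi) = 0.1632
sigma_2 = 96 * 0.1632 = 15.66 MPa

15.66 MPa


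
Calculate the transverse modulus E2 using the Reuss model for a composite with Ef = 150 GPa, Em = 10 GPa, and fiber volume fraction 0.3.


1/E2 = Vf/Ef + (1-Vf)/Em = 0.3/150 + 0.7/10
E2 = 13.89 GPa

13.89 GPa


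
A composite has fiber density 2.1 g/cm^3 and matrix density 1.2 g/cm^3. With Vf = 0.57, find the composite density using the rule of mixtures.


rho_c = rho_f*Vf + rho_m*(1-Vf) = 2.1*0.57 + 1.2*0.43 = 1.713 g/cm^3

1.713 g/cm^3


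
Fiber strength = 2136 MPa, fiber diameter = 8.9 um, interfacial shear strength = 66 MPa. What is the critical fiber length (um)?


Lc = sigma_f * d / (2 * tau_i) = 2136 * 8.9 / (2 * 66) = 144.0 um

144.0 um


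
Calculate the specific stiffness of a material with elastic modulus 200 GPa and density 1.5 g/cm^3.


Specific stiffness = E/rho = 200/1.5 = 133.3 GPa/(g/cm^3)

133.3 GPa/(g/cm^3)


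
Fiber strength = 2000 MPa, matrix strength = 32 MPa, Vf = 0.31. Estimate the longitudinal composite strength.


sigma_1 = sigma_f*Vf + sigma_m*(1-Vf) = 2000*0.31 + 32*0.69 = 642.1 MPa

642.1 MPa


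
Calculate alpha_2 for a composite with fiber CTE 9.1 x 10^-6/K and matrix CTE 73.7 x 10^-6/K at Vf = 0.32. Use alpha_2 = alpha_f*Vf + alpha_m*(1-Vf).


alpha_2 = alpha_f*Vf + alpha_m*(1-Vf) = 9.1*0.32 + 73.7*0.68 = 53.0 x 10^-6/K

53.0 x 10^-6/K


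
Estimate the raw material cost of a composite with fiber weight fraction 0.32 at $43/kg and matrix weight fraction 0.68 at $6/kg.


Cost = cost_f*Wf + cost_m*Wm = 43*0.32 + 6*0.68 = $17.84/kg

$17.84/kg


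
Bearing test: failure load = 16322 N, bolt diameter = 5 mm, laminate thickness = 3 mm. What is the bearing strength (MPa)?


sigma_br = F/(d*h) = 16322/(5*3) = 1088.1 MPa

1088.1 MPa


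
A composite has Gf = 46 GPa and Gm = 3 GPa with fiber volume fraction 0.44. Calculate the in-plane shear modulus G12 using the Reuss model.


1/G12 = Vf/Gf + (1-Vf)/Gm = 0.44/46 + 0.56/3
G12 = 5.1 GPa

5.1 GPa


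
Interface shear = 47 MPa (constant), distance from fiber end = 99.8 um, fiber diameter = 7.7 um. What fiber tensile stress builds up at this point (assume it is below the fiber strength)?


Force balance: sigma_f * (pi*d^2/4) = tau * (pi*d) * x  ->  sigma_f = 4 * tau * x / d
sigma_f = 4 * 47 * 99.8 / 7.7 = 2436.7 MPa

2436.7 MPa


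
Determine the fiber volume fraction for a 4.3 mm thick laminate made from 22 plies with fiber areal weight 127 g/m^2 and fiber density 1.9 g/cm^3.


Vf = n * FAW / (rho_f * h * 1000) = 22 * 127 / (1.9 * 4.3 * 1000) = 0.342

0.342


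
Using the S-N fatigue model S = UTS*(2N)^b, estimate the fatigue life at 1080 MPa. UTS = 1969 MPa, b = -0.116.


N = 0.5 * (S/UTS)^(1/b) = 0.5 * (1080/1969)^(1/-0.116) = 88.6003 cycles

88.6003 cycles


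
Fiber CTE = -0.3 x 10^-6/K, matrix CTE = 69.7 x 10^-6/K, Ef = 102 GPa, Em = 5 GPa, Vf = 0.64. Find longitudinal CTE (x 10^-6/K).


E1 = Ef*Vf + Em*(1-Vf) = 67.08
alpha_1 = (alpha_f*Ef*Vf + alpha_m*Em*(1-Vf))/E1 = 1.58 x 10^-6/K

1.58 x 10^-6/K


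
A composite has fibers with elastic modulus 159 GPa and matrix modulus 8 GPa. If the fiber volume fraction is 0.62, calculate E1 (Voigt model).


E1 = Ef*Vf + Em*(1-Vf) = 159*0.62 + 8*0.38 = 101.62 GPa

101.62 GPa


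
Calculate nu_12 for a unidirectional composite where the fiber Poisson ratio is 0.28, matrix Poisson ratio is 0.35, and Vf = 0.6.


nu_12 = nu_f*Vf + nu_m*(1-Vf) = 0.28*0.6 + 0.35*0.4 = 0.308

0.308


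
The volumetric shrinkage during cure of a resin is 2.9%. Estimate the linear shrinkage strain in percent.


Linear shrinkage ≈ vol_shrink/3 = 2.9/3 = 0.967%

0.967%


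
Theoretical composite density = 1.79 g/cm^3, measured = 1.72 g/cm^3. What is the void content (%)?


Void% = (rho_theo - rho_actual)/rho_theo * 100 = (1.79 - 1.72)/1.79 * 100 = 3.91%

3.91%


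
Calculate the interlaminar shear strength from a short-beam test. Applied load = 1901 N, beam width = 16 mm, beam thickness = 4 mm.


ILSS = 3F/(4bh) = 3*1901/(4*16*4) = 22.28 MPa

22.28 MPa


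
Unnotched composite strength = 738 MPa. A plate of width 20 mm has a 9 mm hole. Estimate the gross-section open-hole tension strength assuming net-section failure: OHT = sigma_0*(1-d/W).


OHT = sigma_0*(1-d/W) = 738*(1-9/20) = 405.9 MPa

405.9 MPa


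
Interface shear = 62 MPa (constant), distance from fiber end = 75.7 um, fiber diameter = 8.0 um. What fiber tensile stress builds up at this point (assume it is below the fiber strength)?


Force balance: sigma_f * (pi*d^2/4) = tau * (pi*d) * x  ->  sigma_f = 4 * tau * x / d
sigma_f = 4 * 62 * 75.7 / 8.0 = 2346.7 MPa

2346.7 MPa


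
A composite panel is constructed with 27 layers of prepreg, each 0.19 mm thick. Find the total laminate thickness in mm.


h = n * t_ply = 27 * 0.19 = 5.13 mm

5.13 mm


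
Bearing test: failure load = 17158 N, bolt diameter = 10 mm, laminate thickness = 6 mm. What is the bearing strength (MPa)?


sigma_br = F/(d*h) = 17158/(10*6) = 286.0 MPa

286.0 MPa


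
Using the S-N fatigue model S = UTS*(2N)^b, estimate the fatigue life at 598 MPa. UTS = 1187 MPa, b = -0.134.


N = 0.5 * (S/UTS)^(1/b) = 0.5 * (598/1187)^(1/-0.134) = 83.3646 cycles

83.3646 cycles


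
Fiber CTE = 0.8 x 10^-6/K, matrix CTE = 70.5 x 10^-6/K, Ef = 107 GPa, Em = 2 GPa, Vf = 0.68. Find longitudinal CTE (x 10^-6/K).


E1 = Ef*Vf + Em*(1-Vf) = 73.4
alpha_1 = (alpha_f*Ef*Vf + alpha_m*Em*(1-Vf))/E1 = 1.41 x 10^-6/K

1.41 x 10^-6/K


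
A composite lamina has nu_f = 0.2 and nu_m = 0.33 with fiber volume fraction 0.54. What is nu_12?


nu_12 = nu_f*Vf + nu_m*(1-Vf) = 0.2*0.54 + 0.33*0.46 = 0.2598

0.2598


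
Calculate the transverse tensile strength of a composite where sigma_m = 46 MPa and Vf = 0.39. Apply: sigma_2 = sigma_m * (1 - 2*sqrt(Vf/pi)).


factor = 1 - 2*sqrt(0.39/pi) = 0.2953
sigma_2 = 46 * 0.2953 = 13.59 MPa

13.59 MPa


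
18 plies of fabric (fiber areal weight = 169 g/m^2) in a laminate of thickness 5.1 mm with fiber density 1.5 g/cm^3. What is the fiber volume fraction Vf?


Vf = n * FAW / (rho_f * h * 1000) = 18 * 169 / (1.5 * 5.1 * 1000) = 0.3976

0.3976


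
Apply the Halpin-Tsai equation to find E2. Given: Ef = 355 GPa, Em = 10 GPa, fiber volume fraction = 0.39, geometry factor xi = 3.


eta = (Ef/Em - 1)/(Ef/Em + xi) = (35.5 - 1)/(35.5 + 3) = 0.8961
E2 = Em*(1+xi*eta*Vf)/(1-eta*Vf) = 31.49 GPa

31.49 GPa


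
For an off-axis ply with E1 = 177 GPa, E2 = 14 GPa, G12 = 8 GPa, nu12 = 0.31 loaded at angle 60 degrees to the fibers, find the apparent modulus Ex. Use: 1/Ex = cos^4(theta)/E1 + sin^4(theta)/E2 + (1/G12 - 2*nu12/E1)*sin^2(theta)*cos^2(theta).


cos^4(60) = 0.0625, sin^4(60) = 0.5625, sin^2(60)*cos^2(60) = 0.1875
1/G12 - 2*nu12/E1 = 1/8 - 2*0.31/177 = 0.121497 GPa^-1
1/Ex = 0.0625/177 + 0.5625/14 + 0.121497*0.1875 = 0.0633124 GPa^-1
Ex = 15.79 GPa

15.79 GPa


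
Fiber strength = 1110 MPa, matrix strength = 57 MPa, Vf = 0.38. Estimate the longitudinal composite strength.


sigma_1 = sigma_f*Vf + sigma_m*(1-Vf) = 1110*0.38 + 57*0.62 = 457.1 MPa

457.1 MPa


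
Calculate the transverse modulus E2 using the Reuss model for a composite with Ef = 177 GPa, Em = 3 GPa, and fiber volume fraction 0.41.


1/E2 = Vf/Ef + (1-Vf)/Em = 0.41/177 + 0.59/3
E2 = 5.03 GPa

5.03 GPa


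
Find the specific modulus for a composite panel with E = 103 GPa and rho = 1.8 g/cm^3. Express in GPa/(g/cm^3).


Specific stiffness = E/rho = 103/1.8 = 57.2 GPa/(g/cm^3)

57.2 GPa/(g/cm^3)


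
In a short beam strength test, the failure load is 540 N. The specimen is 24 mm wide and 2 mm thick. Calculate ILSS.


ILSS = 3F/(4bh) = 3*540/(4*24*2) = 8.44 MPa

8.44 MPa


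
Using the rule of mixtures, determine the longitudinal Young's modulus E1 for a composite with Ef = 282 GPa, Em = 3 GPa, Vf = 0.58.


E1 = Ef*Vf + Em*(1-Vf) = 282*0.58 + 3*0.42 = 164.82 GPa

164.82 GPa


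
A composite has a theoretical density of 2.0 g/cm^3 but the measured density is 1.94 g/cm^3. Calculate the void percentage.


Void% = (rho_theo - rho_actual)/rho_theo * 100 = (2.0 - 1.94)/2.0 * 100 = 3.0%

3.0%


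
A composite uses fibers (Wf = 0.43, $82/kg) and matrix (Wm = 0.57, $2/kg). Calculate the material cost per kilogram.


Cost = cost_f*Wf + cost_m*Wm = 82*0.43 + 2*0.57 = $36.4/kg

$36.4/kg


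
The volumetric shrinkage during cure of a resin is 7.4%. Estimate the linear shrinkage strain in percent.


Linear shrinkage ≈ vol_shrink/3 = 7.4/3 = 2.467%

2.467%


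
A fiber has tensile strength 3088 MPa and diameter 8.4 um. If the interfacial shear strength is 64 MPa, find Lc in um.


Lc = sigma_f * d / (2 * tau_i) = 3088 * 8.4 / (2 * 64) = 202.7 um

202.7 um


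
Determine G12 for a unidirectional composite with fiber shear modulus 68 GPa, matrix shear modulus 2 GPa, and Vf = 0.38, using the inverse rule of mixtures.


1/G12 = Vf/Gf + (1-Vf)/Gm = 0.38/68 + 0.62/2
G12 = 3.17 GPa

3.17 GPa


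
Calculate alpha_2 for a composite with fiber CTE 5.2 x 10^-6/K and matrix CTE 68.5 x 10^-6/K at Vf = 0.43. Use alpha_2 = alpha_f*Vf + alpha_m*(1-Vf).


alpha_2 = alpha_f*Vf + alpha_m*(1-Vf) = 5.2*0.43 + 68.5*0.57 = 41.3 x 10^-6/K

41.3 x 10^-6/K


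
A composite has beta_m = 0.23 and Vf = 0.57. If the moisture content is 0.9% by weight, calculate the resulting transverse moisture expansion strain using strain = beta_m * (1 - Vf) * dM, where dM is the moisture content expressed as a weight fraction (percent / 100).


dM = 0.9/100 = 0.009
strain = beta_m * (1-Vf) * dM = 0.23 * 0.43 * 0.009 = 0.0008901

0.0008901


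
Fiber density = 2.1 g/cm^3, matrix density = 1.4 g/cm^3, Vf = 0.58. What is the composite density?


rho_c = rho_f*Vf + rho_m*(1-Vf) = 2.1*0.58 + 1.4*0.42 = 1.806 g/cm^3

1.806 g/cm^3


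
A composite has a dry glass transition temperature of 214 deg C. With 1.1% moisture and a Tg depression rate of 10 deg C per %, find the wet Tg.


Tg_wet = Tg_dry - k*moisture = 214 - 10*1.1 = 203.0 deg C

203.0 deg C


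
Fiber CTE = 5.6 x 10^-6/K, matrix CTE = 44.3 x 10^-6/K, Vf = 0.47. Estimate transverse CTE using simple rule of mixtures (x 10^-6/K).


alpha_2 = alpha_f*Vf + alpha_m*(1-Vf) = 5.6*0.47 + 44.3*0.53 = 26.1 x 10^-6/K

26.1 x 10^-6/K


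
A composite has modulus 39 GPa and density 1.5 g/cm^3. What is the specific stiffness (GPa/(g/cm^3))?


Specific stiffness = E/rho = 39/1.5 = 26.0 GPa/(g/cm^3)

26.0 GPa/(g/cm^3)


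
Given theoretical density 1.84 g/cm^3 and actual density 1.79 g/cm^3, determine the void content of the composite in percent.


Void% = (rho_theo - rho_actual)/rho_theo * 100 = (1.84 - 1.79)/1.84 * 100 = 2.72%

2.72%


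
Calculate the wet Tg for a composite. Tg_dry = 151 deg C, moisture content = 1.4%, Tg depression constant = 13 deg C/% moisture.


Tg_wet = Tg_dry - k*moisture = 151 - 13*1.4 = 132.8 deg C

132.8 deg C


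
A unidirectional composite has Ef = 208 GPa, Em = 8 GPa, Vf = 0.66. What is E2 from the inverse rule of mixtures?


1/E2 = Vf/Ef + (1-Vf)/Em = 0.66/208 + 0.34/8
E2 = 21.89 GPa

21.89 GPa


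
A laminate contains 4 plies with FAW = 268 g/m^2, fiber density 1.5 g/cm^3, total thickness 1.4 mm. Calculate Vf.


Vf = n * FAW / (rho_f * h * 1000) = 4 * 268 / (1.5 * 1.4 * 1000) = 0.5105

0.5105


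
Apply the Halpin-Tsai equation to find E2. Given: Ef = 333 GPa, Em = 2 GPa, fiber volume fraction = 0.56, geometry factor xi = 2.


eta = (Ef/Em - 1)/(Ef/Em + xi) = (166.5 - 1)/(166.5 + 2) = 0.9822
E2 = Em*(1+xi*eta*Vf)/(1-eta*Vf) = 9.33 GPa

9.33 GPa


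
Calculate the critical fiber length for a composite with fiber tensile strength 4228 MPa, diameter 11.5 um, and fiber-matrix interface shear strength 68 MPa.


Lc = sigma_f * d / (2 * tau_i) = 4228 * 11.5 / (2 * 68) = 357.5 um

357.5 um


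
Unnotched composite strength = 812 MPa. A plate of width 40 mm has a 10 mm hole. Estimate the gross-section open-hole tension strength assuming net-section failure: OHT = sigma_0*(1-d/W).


OHT = sigma_0*(1-d/W) = 812*(1-10/40) = 609.0 MPa

609.0 MPa


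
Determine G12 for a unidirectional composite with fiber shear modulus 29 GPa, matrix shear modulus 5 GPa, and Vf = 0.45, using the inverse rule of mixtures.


1/G12 = Vf/Gf + (1-Vf)/Gm = 0.45/29 + 0.55/5
G12 = 7.97 GPa

7.97 GPa


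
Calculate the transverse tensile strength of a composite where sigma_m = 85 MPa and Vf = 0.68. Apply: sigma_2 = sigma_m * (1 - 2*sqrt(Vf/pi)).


factor = 1 - 2*sqrt(0.68/pi) = 0.0695
sigma_2 = 85 * 0.0695 = 5.91 MPa

5.91 MPa


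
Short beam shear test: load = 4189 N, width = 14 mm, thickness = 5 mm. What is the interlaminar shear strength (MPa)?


ILSS = 3F/(4bh) = 3*4189/(4*14*5) = 44.88 MPa

44.88 MPa


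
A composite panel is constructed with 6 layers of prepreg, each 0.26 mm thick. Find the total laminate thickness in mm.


h = n * t_ply = 6 * 0.26 = 1.56 mm

1.56 mm


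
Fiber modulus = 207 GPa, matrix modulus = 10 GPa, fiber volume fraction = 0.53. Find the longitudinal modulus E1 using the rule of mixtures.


E1 = Ef*Vf + Em*(1-Vf) = 207*0.53 + 10*0.47 = 114.41 GPa

114.41 GPa


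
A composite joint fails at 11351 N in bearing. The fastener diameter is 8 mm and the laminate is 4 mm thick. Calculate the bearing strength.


sigma_br = F/(d*h) = 11351/(8*4) = 354.7 MPa

354.7 MPa


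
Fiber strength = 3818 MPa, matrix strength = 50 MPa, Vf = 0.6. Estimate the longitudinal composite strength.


sigma_1 = sigma_f*Vf + sigma_m*(1-Vf) = 3818*0.6 + 50*0.4 = 2310.8 MPa

2310.8 MPa


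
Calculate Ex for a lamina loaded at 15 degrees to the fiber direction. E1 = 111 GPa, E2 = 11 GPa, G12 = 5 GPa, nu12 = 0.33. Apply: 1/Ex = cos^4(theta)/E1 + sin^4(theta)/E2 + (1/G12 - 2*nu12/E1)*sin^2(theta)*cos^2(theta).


cos^4(15) = 0.870513, sin^4(15) = 0.004487, sin^2(15)*cos^2(15) = 0.0625
1/G12 - 2*nu12/E1 = 1/5 - 2*0.33/111 = 0.194054 GPa^-1
1/Ex = 0.870513/111 + 0.004487/11 + 0.194054*0.0625 = 0.0203788 GPa^-1
Ex = 49.07 GPa

49.07 GPa


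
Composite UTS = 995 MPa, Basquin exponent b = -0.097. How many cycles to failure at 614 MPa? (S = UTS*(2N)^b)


N = 0.5 * (S/UTS)^(1/b) = 0.5 * (614/995)^(1/-0.097) = 72.5035 cycles

72.5035 cycles


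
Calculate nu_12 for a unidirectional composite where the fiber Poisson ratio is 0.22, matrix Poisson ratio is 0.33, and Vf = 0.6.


nu_12 = nu_f*Vf + nu_m*(1-Vf) = 0.22*0.6 + 0.33*0.4 = 0.264

0.264


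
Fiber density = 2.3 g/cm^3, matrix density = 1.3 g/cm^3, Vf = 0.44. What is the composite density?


rho_c = rho_f*Vf + rho_m*(1-Vf) = 2.3*0.44 + 1.3*0.56 = 1.74 g/cm^3

1.74 g/cm^3


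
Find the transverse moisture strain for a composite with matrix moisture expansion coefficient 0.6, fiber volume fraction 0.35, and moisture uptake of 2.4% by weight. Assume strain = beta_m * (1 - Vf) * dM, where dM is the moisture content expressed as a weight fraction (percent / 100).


dM = 2.4/100 = 0.024
strain = beta_m * (1-Vf) * dM = 0.6 * 0.65 * 0.024 = 0.00936

0.00936


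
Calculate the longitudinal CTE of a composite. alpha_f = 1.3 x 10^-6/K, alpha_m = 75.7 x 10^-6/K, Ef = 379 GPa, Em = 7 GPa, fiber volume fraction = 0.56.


E1 = Ef*Vf + Em*(1-Vf) = 215.32
alpha_1 = (alpha_f*Ef*Vf + alpha_m*Em*(1-Vf))/E1 = 2.36 x 10^-6/K

2.36 x 10^-6/K


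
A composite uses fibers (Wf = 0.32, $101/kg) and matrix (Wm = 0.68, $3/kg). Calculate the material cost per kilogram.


Cost = cost_f*Wf + cost_m*Wm = 101*0.32 + 3*0.68 = $34.36/kg

$34.36/kg


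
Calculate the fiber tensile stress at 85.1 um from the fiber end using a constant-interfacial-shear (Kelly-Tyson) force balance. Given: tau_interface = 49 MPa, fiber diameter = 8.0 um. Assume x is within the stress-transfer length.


Force balance: sigma_f * (pi*d^2/4) = tau * (pi*d) * x  ->  sigma_f = 4 * tau * x / d
sigma_f = 4 * 49 * 85.1 / 8.0 = 2085.0 MPa

2085.0 MPa


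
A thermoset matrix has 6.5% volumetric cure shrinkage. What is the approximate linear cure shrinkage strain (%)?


Linear shrinkage ≈ vol_shrink/3 = 6.5/3 = 2.167%

2.167%


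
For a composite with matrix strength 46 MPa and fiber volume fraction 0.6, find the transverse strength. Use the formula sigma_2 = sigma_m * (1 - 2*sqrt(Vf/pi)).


factor = 1 - 2*sqrt(0.6/pi) = 0.126
sigma_2 = 46 * 0.126 = 5.79 MPa

5.79 MPa


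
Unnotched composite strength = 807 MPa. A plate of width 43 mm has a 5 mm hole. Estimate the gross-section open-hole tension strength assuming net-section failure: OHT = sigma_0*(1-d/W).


OHT = sigma_0*(1-d/W) = 807*(1-5/43) = 713.2 MPa

713.2 MPa


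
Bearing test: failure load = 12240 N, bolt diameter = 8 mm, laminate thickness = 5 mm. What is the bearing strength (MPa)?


sigma_br = F/(d*h) = 12240/(8*5) = 306.0 MPa

306.0 MPa


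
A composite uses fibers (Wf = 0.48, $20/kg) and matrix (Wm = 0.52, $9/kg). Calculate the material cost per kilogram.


Cost = cost_f*Wf + cost_m*Wm = 20*0.48 + 9*0.52 = $14.28/kg

$14.28/kg


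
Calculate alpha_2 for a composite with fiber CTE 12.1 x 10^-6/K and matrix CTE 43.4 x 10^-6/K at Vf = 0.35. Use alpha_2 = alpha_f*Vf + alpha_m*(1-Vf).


alpha_2 = alpha_f*Vf + alpha_m*(1-Vf) = 12.1*0.35 + 43.4*0.65 = 32.4 x 10^-6/K

32.4 x 10^-6/K


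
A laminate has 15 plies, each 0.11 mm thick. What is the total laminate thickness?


h = n * t_ply = 15 * 0.11 = 1.65 mm

1.65 mm


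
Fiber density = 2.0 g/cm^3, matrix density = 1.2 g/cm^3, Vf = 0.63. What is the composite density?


rho_c = rho_f*Vf + rho_m*(1-Vf) = 2.0*0.63 + 1.2*0.37 = 1.704 g/cm^3

1.704 g/cm^3


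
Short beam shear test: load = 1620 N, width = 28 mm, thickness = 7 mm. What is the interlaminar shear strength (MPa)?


ILSS = 3F/(4bh) = 3*1620/(4*28*7) = 6.2 MPa

6.2 MPa


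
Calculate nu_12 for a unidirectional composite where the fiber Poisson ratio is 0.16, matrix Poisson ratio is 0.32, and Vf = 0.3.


nu_12 = nu_f*Vf + nu_m*(1-Vf) = 0.16*0.3 + 0.32*0.7 = 0.272

0.272


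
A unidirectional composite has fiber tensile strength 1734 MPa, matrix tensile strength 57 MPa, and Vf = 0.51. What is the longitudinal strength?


sigma_1 = sigma_f*Vf + sigma_m*(1-Vf) = 1734*0.51 + 57*0.49 = 912.3 MPa

912.3 MPa


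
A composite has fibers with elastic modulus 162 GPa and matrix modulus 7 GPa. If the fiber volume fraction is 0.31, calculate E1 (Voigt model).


E1 = Ef*Vf + Em*(1-Vf) = 162*0.31 + 7*0.69 = 55.05 GPa

55.05 GPa


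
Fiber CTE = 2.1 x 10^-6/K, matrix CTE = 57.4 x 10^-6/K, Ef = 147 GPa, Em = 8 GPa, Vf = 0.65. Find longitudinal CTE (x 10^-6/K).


E1 = Ef*Vf + Em*(1-Vf) = 98.35
alpha_1 = (alpha_f*Ef*Vf + alpha_m*Em*(1-Vf))/E1 = 3.67 x 10^-6/K

3.67 x 10^-6/K


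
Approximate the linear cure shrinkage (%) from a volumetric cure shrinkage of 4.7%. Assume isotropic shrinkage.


Linear shrinkage ≈ vol_shrink/3 = 4.7/3 = 1.567%

1.567%


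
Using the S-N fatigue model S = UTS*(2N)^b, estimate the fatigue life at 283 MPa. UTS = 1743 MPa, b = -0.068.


N = 0.5 * (S/UTS)^(1/b) = 0.5 * (283/1743)^(1/-0.068) = 2.0390e+11 cycles

2.0390e+11 cycles


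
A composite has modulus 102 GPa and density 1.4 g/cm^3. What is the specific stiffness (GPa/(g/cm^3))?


Specific stiffness = E/rho = 102/1.4 = 72.9 GPa/(g/cm^3)

72.9 GPa/(g/cm^3)


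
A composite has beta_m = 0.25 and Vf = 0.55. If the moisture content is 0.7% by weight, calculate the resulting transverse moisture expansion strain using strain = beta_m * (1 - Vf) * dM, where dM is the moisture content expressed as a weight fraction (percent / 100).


dM = 0.7/100 = 0.007
strain = beta_m * (1-Vf) * dM = 0.25 * 0.45 * 0.007 = 0.0007875

0.0007875


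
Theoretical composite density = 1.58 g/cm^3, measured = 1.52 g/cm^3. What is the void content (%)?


Void% = (rho_theo - rho_actual)/rho_theo * 100 = (1.58 - 1.52)/1.58 * 100 = 3.8%

3.8%


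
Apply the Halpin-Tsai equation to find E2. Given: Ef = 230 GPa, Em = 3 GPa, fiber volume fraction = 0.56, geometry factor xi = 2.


eta = (Ef/Em - 1)/(Ef/Em + xi) = (76.6667 - 1)/(76.6667 + 2) = 0.9619
E2 = Em*(1+xi*eta*Vf)/(1-eta*Vf) = 13.51 GPa

13.51 GPa


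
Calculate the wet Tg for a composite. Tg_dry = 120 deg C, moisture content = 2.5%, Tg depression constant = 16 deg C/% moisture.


Tg_wet = Tg_dry - k*moisture = 120 - 16*2.5 = 80.0 deg C

80.0 deg C


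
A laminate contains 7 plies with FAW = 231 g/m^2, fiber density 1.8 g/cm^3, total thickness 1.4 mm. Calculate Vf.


Vf = n * FAW / (rho_f * h * 1000) = 7 * 231 / (1.8 * 1.4 * 1000) = 0.6417

0.6417


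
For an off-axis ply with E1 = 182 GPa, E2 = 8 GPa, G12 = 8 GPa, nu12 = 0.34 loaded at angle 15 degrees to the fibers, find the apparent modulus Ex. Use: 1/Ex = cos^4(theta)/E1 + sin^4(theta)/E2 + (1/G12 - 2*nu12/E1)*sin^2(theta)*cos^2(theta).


cos^4(15) = 0.870513, sin^4(15) = 0.004487, sin^2(15)*cos^2(15) = 0.0625
1/G12 - 2*nu12/E1 = 1/8 - 2*0.34/182 = 0.121264 GPa^-1
1/Ex = 0.870513/182 + 0.004487/8 + 0.121264*0.0625 = 0.0129229 GPa^-1
Ex = 77.38 GPa

77.38 GPa


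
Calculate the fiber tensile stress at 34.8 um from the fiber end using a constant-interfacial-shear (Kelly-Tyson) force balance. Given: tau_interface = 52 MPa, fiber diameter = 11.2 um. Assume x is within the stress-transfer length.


Force balance: sigma_f * (pi*d^2/4) = tau * (pi*d) * x  ->  sigma_f = 4 * tau * x / d
sigma_f = 4 * 52 * 34.8 / 11.2 = 646.3 MPa

646.3 MPa


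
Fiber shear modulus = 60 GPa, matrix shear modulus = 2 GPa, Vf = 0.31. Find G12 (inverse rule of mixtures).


1/G12 = Vf/Gf + (1-Vf)/Gm = 0.31/60 + 0.69/2
G12 = 2.86 GPa

2.86 GPa


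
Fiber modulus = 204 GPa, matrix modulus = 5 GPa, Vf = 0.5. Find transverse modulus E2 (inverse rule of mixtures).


1/E2 = Vf/Ef + (1-Vf)/Em = 0.5/204 + 0.5/5
E2 = 9.76 GPa

9.76 GPa
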